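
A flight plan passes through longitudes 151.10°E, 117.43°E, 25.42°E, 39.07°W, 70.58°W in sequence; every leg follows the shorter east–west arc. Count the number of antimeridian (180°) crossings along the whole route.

Leg 1: +151.10° → +117.43°, shortest Δλ = -33.67° (west) — does not cross 180°.
Leg 2: +117.43° → +25.42°, shortest Δλ = -92.01° (west) — does not cross 180°.
Leg 3: +25.42° → -39.07°, shortest Δλ = -64.49° (west) — does not cross 180°.
Leg 4: -39.07° → -70.58°, shortest Δλ = -31.51° (west) — does not cross 180°.
Total crossings: 0.

0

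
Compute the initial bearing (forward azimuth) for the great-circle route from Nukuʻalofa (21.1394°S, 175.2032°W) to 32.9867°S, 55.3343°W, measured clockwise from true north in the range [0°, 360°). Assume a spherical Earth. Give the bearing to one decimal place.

132.2°

Δλ = -55.3343 − -175.2032 = 119.8689°.
θ = atan2( sin Δλ · cos φ₂ , cos φ₁ · sin φ₂ − sin φ₁ · cos φ₂ · cos Δλ )
  = atan2(0.72738, -0.65846) = 132.153° → normalised to [0°, 360°): 132.153°.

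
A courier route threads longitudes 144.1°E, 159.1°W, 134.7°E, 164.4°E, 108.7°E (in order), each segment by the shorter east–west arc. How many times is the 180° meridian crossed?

2

Leg 1: +144.1° → -159.1°, shortest Δλ = 56.8° (east) — crosses 180°.
Leg 2: -159.1° → +134.7°, shortest Δλ = -66.2° (west) — crosses 180°.
Leg 3: +134.7° → +164.4°, shortest Δλ = 29.7° (east) — does not cross 180°.
Leg 4: +164.4° → +108.7°, shortest Δλ = -55.7° (west) — does not cross 180°.
Total crossings: 2.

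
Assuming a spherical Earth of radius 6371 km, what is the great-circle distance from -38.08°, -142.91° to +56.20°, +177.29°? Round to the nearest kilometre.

11135 km

Δλ = 177.29 − -142.91 = 320.20°; wrapped into (−180°, 180°]: -39.80°.
Δφ = 56.20 − -38.08 = 94.28°.
a = sin²(Δφ/2) + cos φ₁ · cos φ₂ · sin²(Δλ/2) = 0.588048.
c = 2·atan2(√a, √(1−a)) = 1.74782 rad → d = 6371·c ≈ 11135.34 km.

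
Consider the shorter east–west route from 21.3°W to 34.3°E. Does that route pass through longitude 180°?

Signed shortest Δλ = ((34.3 − -21.3 + 180) mod 360) − 180 = 55.6°.
Going east by 55.6° from -21.3° reaches +34.3° without touching 180°.

No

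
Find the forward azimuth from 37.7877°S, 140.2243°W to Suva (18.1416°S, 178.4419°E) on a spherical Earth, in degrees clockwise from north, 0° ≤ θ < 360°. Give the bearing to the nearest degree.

Δλ = 178.4419 − -140.2243 = 318.6662°; wrapped into (−180°, 180°]: -41.3338°.
θ = atan2( sin Δλ · cos φ₂ , cos φ₁ · sin φ₂ − sin φ₁ · cos φ₂ · cos Δλ )
  = atan2(-0.62761, 0.19115) = -73.061° → normalised to [0°, 360°): 286.939°.

287°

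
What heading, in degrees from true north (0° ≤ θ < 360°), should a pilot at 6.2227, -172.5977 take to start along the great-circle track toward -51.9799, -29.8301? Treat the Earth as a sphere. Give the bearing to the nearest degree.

Δλ = -29.8301 − -172.5977 = 142.7676°.
θ = atan2( sin Δλ · cos φ₂ , cos φ₁ · sin φ₂ − sin φ₁ · cos φ₂ · cos Δλ )
  = atan2(0.37267, -0.73000) = 152.955° → normalised to [0°, 360°): 152.955°.

153°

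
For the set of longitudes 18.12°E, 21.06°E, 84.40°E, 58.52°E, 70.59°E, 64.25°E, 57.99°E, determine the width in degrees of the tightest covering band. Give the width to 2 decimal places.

Sort the longitudes: +18.12°, +21.06°, +57.99°, +58.52°, +64.25°, +70.59°, +84.40°.
Eastward gaps between consecutive values (wrapping around): 2.94°, 36.93°, 0.53°, 5.73°, 6.34°, 13.81°, 293.72°.
Largest gap = 293.72° ⇒ minimal covering band is its complement: 360° − 293.72° = 66.28°.
Band runs from +18.12° eastward to +84.40°.

66.28°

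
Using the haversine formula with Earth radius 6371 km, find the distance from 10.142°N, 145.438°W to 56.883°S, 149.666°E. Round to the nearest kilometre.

9493 km

Δλ = 149.666 − -145.438 = 295.104°; wrapped into (−180°, 180°]: -64.896°.
Δφ = -56.883 − 10.142 = -67.025°.
a = sin²(Δφ/2) + cos φ₁ · cos φ₂ · sin²(Δλ/2) = 0.459655.
c = 2·atan2(√a, √(1−a)) = 1.49002 rad → d = 6371·c ≈ 9492.91 km.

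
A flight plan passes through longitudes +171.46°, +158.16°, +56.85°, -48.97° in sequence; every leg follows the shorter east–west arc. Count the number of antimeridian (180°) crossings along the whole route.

Leg 1: +171.46° → +158.16°, shortest Δλ = -13.3° (west) — does not cross 180°.
Leg 2: +158.16° → +56.85°, shortest Δλ = -101.31° (west) — does not cross 180°.
Leg 3: +56.85° → -48.97°, shortest Δλ = -105.82° (west) — does not cross 180°.
Total crossings: 0.

0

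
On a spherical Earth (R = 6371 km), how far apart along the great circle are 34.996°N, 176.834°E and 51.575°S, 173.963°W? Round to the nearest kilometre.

9668 km

Δλ = -173.963 − 176.834 = -350.797°; wrapped into (−180°, 180°]: 9.203°.
Δφ = -51.575 − 34.996 = -86.571°.
a = sin²(Δφ/2) + cos φ₁ · cos φ₂ · sin²(Δλ/2) = 0.473371.
c = 2·atan2(√a, √(1−a)) = 1.51751 rad → d = 6371·c ≈ 9668.07 km.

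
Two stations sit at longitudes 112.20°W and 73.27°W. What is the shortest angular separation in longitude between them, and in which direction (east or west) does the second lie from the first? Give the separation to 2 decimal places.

38.93° east

Raw difference: -73.27 − -112.20 = 38.93°.
Normalise into (−180°, 180°]: 38.93° stays 38.93°.
Positive ⇒ the second point lies to the east; separation 38.93°.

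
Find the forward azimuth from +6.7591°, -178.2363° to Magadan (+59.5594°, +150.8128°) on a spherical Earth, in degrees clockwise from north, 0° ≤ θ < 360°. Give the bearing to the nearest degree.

342°

Δλ = 150.8128 − -178.2363 = 329.0491°; wrapped into (−180°, 180°]: -30.9509°.
θ = atan2( sin Δλ · cos φ₂ , cos φ₁ · sin φ₂ − sin φ₁ · cos φ₂ · cos Δλ )
  = atan2(-0.26057, 0.80502) = -17.936° → normalised to [0°, 360°): 342.064°.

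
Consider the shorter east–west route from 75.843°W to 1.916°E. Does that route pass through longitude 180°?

Signed shortest Δλ = ((1.916 − -75.843 + 180) mod 360) − 180 = 77.759°.
Going east by 77.759° from -75.843° reaches +1.916° without touching 180°.

No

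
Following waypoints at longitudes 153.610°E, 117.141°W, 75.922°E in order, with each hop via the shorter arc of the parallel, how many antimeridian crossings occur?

Leg 1: +153.610° → -117.141°, shortest Δλ = 89.249° (east) — crosses 180°.
Leg 2: -117.141° → +75.922°, shortest Δλ = -166.937° (west) — crosses 180°.
Total crossings: 2.

2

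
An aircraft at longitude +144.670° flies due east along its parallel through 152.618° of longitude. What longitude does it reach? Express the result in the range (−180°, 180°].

-62.712°

Start at +144.670°; shift +152.618° → +297.288°.
+297.288° lies outside (−180°, 180°]; subtract 360° → -62.712°.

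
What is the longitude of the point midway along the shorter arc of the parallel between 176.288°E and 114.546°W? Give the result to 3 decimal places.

Signed shortest Δλ from +176.288° to -114.546° is +69.166°.
Midpoint longitude = +176.288° + (+69.166°)/2 = +176.288° + 34.583° = +210.871°.
Normalise into (−180°, 180°]: -149.129°.
(The naïve average (+176.288 + -114.546)/2 = 30.871° is on the wrong side of the globe.)

149.129°W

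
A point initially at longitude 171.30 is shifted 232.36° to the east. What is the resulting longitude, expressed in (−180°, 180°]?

+43.66°

Start at +171.30°; shift +232.36° → +403.66°.
+403.66° lies outside (−180°, 180°]; subtract 360° → +43.66°.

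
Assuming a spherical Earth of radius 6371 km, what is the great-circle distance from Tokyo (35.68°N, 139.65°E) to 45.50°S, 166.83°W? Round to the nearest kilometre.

Δλ = -166.83 − 139.65 = -306.48°; wrapped into (−180°, 180°]: 53.52°.
Δφ = -45.50 − 35.68 = -81.18°.
a = sin²(Δφ/2) + cos φ₁ · cos φ₂ · sin²(Δλ/2) = 0.538756.
c = 2·atan2(√a, √(1−a)) = 1.64839 rad → d = 6371·c ≈ 10501.87 km.

10502 km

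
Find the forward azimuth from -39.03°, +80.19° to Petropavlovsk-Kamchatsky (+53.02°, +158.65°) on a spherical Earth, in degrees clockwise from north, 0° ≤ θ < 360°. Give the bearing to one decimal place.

Δλ = 158.65 − 80.19 = 78.46°.
θ = atan2( sin Δλ · cos φ₂ , cos φ₁ · sin φ₂ − sin φ₁ · cos φ₂ · cos Δλ )
  = atan2(0.58938, 0.69634) = 40.244° → normalised to [0°, 360°): 40.244°.

40.2°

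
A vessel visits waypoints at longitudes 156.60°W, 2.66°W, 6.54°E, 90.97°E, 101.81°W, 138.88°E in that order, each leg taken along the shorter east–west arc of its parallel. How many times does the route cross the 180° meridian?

2

Leg 1: -156.60° → -2.66°, shortest Δλ = 153.94° (east) — does not cross 180°.
Leg 2: -2.66° → +6.54°, shortest Δλ = 9.2° (east) — does not cross 180°.
Leg 3: +6.54° → +90.97°, shortest Δλ = 84.43° (east) — does not cross 180°.
Leg 4: +90.97° → -101.81°, shortest Δλ = 167.22° (east) — crosses 180°.
Leg 5: -101.81° → +138.88°, shortest Δλ = -119.31° (west) — crosses 180°.
Total crossings: 2.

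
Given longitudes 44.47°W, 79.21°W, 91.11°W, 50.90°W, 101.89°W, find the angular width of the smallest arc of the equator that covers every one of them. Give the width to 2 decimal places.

Sort the longitudes: -101.89°, -91.11°, -79.21°, -50.90°, -44.47°.
Eastward gaps between consecutive values (wrapping around): 10.78°, 11.90°, 28.31°, 6.43°, 302.58°.
Largest gap = 302.58° ⇒ minimal covering band is its complement: 360° − 302.58° = 57.42°.
Band runs from -101.89° eastward to -44.47°.

57.42°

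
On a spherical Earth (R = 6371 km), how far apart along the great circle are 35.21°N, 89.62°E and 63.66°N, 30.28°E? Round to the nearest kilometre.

5053 km

Δλ = 30.28 − 89.62 = -59.34°.
Δφ = 63.66 − 35.21 = 28.45°.
a = sin²(Δφ/2) + cos φ₁ · cos φ₂ · sin²(Δλ/2) = 0.149211.
c = 2·atan2(√a, √(1−a)) = 0.79319 rad → d = 6371·c ≈ 5053.40 km.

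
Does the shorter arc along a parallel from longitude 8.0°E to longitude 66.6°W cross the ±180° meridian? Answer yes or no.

Signed shortest Δλ = ((-66.6 − 8.0 + 180) mod 360) − 180 = -74.6°.
Going west by 74.6° from +8.0° reaches -66.6° without touching 180°.

No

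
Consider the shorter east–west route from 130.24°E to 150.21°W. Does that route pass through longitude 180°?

Naïve |-150.21 − 130.24| = 280.45° > 180°, so the shorter arc goes the other way round — across 180°.
Signed shortest Δλ = ((-150.21 − 130.24 + 180) mod 360) − 180 = 79.55°.
Going east by 79.55° from +130.24° passes through 180° before reaching -150.21°.

Yes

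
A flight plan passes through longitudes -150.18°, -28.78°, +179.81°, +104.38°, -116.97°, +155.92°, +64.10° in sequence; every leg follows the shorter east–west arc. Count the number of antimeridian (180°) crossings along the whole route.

3

Leg 1: -150.18° → -28.78°, shortest Δλ = 121.4° (east) — does not cross 180°.
Leg 2: -28.78° → +179.81°, shortest Δλ = -151.41° (west) — crosses 180°.
Leg 3: +179.81° → +104.38°, shortest Δλ = -75.43° (west) — does not cross 180°.
Leg 4: +104.38° → -116.97°, shortest Δλ = 138.65° (east) — crosses 180°.
Leg 5: -116.97° → +155.92°, shortest Δλ = -87.11° (west) — crosses 180°.
Leg 6: +155.92° → +64.10°, shortest Δλ = -91.82° (west) — does not cross 180°.
Total crossings: 3.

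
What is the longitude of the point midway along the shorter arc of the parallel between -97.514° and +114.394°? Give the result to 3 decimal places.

-171.560°

Signed shortest Δλ from -97.514° to +114.394° is -148.092°.
Midpoint longitude = -97.514° + (-148.092°)/2 = -97.514° − 74.046° = -171.560°.
(The naïve average (-97.514 + +114.394)/2 = 8.44° is on the wrong side of the globe.)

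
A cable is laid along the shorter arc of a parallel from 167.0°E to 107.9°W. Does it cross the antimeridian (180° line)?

Naïve |-107.9 − 167.0| = 274.9° > 180°, so the shorter arc goes the other way round — across 180°.
Signed shortest Δλ = ((-107.9 − 167.0 + 180) mod 360) − 180 = 85.1°.
Going east by 85.1° from +167.0° passes through 180° before reaching -107.9°.

Yes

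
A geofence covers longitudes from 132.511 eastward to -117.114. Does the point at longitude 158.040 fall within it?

Yes

Band width going east from +132.511° to -117.114°: ((-117.114 − 132.511) mod 360) = 110.375°.
Offset of +158.040° east of the west edge: ((158.040 − 132.511) mod 360) = 25.529°.
25.529° ≤ 110.375° ⇒ inside.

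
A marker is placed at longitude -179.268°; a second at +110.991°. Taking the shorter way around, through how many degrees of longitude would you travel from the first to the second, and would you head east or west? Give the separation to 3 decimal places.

69.741° west

Raw difference: 110.991 − -179.268 = 290.259°.
Normalise into (−180°, 180°]: 290.259° − 360° = -69.741°.
Negative ⇒ the second point lies to the west; separation 69.741°.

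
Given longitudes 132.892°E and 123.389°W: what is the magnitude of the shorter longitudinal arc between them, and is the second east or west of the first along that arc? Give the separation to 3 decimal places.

103.719° east

Raw difference: -123.389 − 132.892 = -256.281°.
Normalise into (−180°, 180°]: -256.281° + 360° = 103.719°.
Positive ⇒ the second point lies to the east; separation 103.719°.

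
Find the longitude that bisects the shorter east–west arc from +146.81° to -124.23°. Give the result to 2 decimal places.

Signed shortest Δλ from +146.81° to -124.23° is +88.96°.
Midpoint longitude = +146.81° + (+88.96°)/2 = +146.81° + 44.48° = +191.29°.
Normalise into (−180°, 180°]: -168.71°.
(The naïve average (+146.81 + -124.23)/2 = 11.29° is on the wrong side of the globe.)

-168.71°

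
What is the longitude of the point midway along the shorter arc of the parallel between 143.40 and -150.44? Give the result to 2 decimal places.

Signed shortest Δλ from +143.40° to -150.44° is +66.16°.
Midpoint longitude = +143.40° + (+66.16°)/2 = +143.40° + 33.08° = +176.48°.
(The naïve average (+143.40 + -150.44)/2 = -3.52° is on the wrong side of the globe.)

+176.48°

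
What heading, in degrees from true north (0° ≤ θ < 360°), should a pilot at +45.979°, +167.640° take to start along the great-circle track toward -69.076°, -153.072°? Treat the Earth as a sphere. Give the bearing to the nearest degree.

165°

Δλ = -153.072 − 167.640 = -320.712°; wrapped into (−180°, 180°]: 39.288°.
θ = atan2( sin Δλ · cos φ₂ , cos φ₁ · sin φ₂ − sin φ₁ · cos φ₂ · cos Δλ )
  = atan2(0.22614, -0.84786) = 165.066° → normalised to [0°, 360°): 165.066°.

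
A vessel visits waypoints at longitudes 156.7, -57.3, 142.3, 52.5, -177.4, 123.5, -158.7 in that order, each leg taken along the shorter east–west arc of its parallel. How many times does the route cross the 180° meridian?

Leg 1: +156.7° → -57.3°, shortest Δλ = 146.0° (east) — crosses 180°.
Leg 2: -57.3° → +142.3°, shortest Δλ = -160.4° (west) — crosses 180°.
Leg 3: +142.3° → +52.5°, shortest Δλ = -89.8° (west) — does not cross 180°.
Leg 4: +52.5° → -177.4°, shortest Δλ = 130.1° (east) — crosses 180°.
Leg 5: -177.4° → +123.5°, shortest Δλ = -59.1° (west) — crosses 180°.
Leg 6: +123.5° → -158.7°, shortest Δλ = 77.8° (east) — crosses 180°.
Total crossings: 5.

5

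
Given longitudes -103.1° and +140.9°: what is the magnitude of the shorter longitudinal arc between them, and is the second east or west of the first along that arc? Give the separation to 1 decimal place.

116.0° west

Raw difference: 140.9 − -103.1 = 244.0°.
Normalise into (−180°, 180°]: 244.0° − 360° = -116.0°.
Negative ⇒ the second point lies to the west; separation 116.0°.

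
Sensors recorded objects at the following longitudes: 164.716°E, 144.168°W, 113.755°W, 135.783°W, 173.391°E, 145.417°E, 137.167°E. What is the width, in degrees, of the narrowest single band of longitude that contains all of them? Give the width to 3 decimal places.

109.078°

Sort the longitudes: -144.168°, -135.783°, -113.755°, +137.167°, +145.417°, +164.716°, +173.391°.
Eastward gaps between consecutive values (wrapping around): 8.385°, 22.028°, 250.922°, 8.250°, 19.299°, 8.675°, 42.441°.
Largest gap = 250.922° ⇒ minimal covering band is its complement: 360° − 250.922° = 109.078°.
Band runs from +137.167° eastward to -113.755°, crossing the antimeridian.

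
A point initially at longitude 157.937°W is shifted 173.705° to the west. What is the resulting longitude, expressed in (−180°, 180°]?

Start at -157.937°; shift −173.705° → -331.642°.
-331.642° lies outside (−180°, 180°]; add 360° → +28.358°.

28.358°E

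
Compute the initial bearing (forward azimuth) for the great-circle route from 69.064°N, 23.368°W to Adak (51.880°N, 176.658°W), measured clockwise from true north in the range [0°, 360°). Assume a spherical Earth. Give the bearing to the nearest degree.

341°

Δλ = -176.658 − -23.368 = -153.290°.
θ = atan2( sin Δλ · cos φ₂ , cos φ₁ · sin φ₂ − sin φ₁ · cos φ₂ · cos Δλ )
  = atan2(-0.27747, 0.79615) = -19.214° → normalised to [0°, 360°): 340.786°.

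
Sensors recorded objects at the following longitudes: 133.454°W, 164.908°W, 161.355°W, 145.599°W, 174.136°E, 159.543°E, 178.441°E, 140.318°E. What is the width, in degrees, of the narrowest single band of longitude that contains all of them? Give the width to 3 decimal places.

Sort the longitudes: -164.908°, -161.355°, -145.599°, -133.454°, +140.318°, +159.543°, +174.136°, +178.441°.
Eastward gaps between consecutive values (wrapping around): 3.553°, 15.756°, 12.145°, 273.772°, 19.225°, 14.593°, 4.305°, 16.651°.
Largest gap = 273.772° ⇒ minimal covering band is its complement: 360° − 273.772° = 86.228°.
Band runs from +140.318° eastward to -133.454°, crossing the antimeridian.

86.228°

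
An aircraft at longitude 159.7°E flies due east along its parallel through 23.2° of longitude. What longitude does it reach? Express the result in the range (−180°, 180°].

177.1°W

Start at +159.7°; shift +23.2° → +182.9°.
+182.9° lies outside (−180°, 180°]; subtract 360° → -177.1°.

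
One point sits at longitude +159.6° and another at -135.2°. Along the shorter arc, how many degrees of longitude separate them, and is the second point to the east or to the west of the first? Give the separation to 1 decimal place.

65.2° east

Raw difference: -135.2 − 159.6 = -294.8°.
Normalise into (−180°, 180°]: -294.8° + 360° = 65.2°.
Positive ⇒ the second point lies to the east; separation 65.2°.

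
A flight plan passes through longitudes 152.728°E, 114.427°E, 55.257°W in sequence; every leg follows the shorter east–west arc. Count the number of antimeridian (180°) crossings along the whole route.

Leg 1: +152.728° → +114.427°, shortest Δλ = -38.301° (west) — does not cross 180°.
Leg 2: +114.427° → -55.257°, shortest Δλ = -169.684° (west) — does not cross 180°.
Total crossings: 0.

0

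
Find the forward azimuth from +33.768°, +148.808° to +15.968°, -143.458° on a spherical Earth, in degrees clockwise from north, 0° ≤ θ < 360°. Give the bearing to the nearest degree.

88°

Δλ = -143.458 − 148.808 = -292.266°; wrapped into (−180°, 180°]: 67.734°.
θ = atan2( sin Δλ · cos φ₂ , cos φ₁ · sin φ₂ − sin φ₁ · cos φ₂ · cos Δλ )
  = atan2(0.88973, 0.02621) = 88.313° → normalised to [0°, 360°): 88.313°.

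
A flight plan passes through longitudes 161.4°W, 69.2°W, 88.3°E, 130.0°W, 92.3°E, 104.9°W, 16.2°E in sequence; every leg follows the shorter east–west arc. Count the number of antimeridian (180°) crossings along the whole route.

3

Leg 1: -161.4° → -69.2°, shortest Δλ = 92.2° (east) — does not cross 180°.
Leg 2: -69.2° → +88.3°, shortest Δλ = 157.5° (east) — does not cross 180°.
Leg 3: +88.3° → -130.0°, shortest Δλ = 141.7° (east) — crosses 180°.
Leg 4: -130.0° → +92.3°, shortest Δλ = -137.7° (west) — crosses 180°.
Leg 5: +92.3° → -104.9°, shortest Δλ = 162.8° (east) — crosses 180°.
Leg 6: -104.9° → +16.2°, shortest Δλ = 121.1° (east) — does not cross 180°.
Total crossings: 3.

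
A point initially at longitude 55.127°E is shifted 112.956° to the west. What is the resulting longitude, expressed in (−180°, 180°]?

57.829°W

Start at +55.127°; shift −112.956° → -57.829°.
-57.829° already lies in (−180°, 180°].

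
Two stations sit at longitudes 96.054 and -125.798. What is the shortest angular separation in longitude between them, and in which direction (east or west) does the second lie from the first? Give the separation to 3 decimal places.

Raw difference: -125.798 − 96.054 = -221.852°.
Normalise into (−180°, 180°]: -221.852° + 360° = 138.148°.
Positive ⇒ the second point lies to the east; separation 138.148°.

138.148° east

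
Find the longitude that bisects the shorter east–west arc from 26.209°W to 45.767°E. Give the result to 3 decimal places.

9.779°E

Signed shortest Δλ from -26.209° to +45.767° is +71.976°.
Midpoint longitude = -26.209° + (+71.976°)/2 = -26.209° + 35.988° = +9.779°.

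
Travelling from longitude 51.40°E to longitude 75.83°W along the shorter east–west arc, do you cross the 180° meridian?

Signed shortest Δλ = ((-75.83 − 51.40 + 180) mod 360) − 180 = -127.23°.
Going west by 127.23° from +51.40° reaches -75.83° without touching 180°.

No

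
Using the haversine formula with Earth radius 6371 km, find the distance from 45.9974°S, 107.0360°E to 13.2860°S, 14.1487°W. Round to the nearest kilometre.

11192 km

Δλ = -14.1487 − 107.0360 = -121.1847°.
Δφ = -13.2860 − -45.9974 = 32.7114°.
a = sin²(Δφ/2) + cos φ₁ · cos φ₂ · sin²(Δλ/2) = 0.592388.
c = 2·atan2(√a, √(1−a)) = 1.75664 rad → d = 6371·c ≈ 11191.56 km.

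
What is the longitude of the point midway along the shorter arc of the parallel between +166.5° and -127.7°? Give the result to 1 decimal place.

-160.6°

Signed shortest Δλ from +166.5° to -127.7° is +65.8°.
Midpoint longitude = +166.5° + (+65.8°)/2 = +166.5° + 32.9° = +199.4°.
Normalise into (−180°, 180°]: -160.6°.
(The naïve average (+166.5 + -127.7)/2 = 19.4° is on the wrong side of the globe.)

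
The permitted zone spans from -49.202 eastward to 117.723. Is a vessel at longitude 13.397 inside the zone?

Yes

Band width going east from -49.202° to +117.723°: ((117.723 − -49.202) mod 360) = 166.925°.
Offset of +13.397° east of the west edge: ((13.397 − -49.202) mod 360) = 62.599°.
62.599° ≤ 166.925° ⇒ inside.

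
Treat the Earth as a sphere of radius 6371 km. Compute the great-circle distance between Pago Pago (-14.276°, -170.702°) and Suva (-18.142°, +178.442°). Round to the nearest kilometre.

1236 km

Δλ = 178.442 − -170.702 = 349.144°; wrapped into (−180°, 180°]: -10.856°.
Δφ = -18.142 − -14.276 = -3.866°.
a = sin²(Δφ/2) + cos φ₁ · cos φ₂ · sin²(Δλ/2) = 0.009379.
c = 2·atan2(√a, √(1−a)) = 0.19399 rad → d = 6371·c ≈ 1235.91 km.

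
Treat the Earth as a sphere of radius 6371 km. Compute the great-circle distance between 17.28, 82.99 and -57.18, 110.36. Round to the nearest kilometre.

Δλ = 110.36 − 82.99 = 27.37°.
Δφ = -57.18 − 17.28 = -74.46°.
a = sin²(Δφ/2) + cos φ₁ · cos φ₂ · sin²(Δλ/2) = 0.395012.
c = 2·atan2(√a, √(1−a)) = 1.35925 rad → d = 6371·c ≈ 8659.76 km.

8660 km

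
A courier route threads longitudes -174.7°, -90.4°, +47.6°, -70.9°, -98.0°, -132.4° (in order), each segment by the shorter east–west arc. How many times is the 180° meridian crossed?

0

Leg 1: -174.7° → -90.4°, shortest Δλ = 84.3° (east) — does not cross 180°.
Leg 2: -90.4° → +47.6°, shortest Δλ = 138.0° (east) — does not cross 180°.
Leg 3: +47.6° → -70.9°, shortest Δλ = -118.5° (west) — does not cross 180°.
Leg 4: -70.9° → -98.0°, shortest Δλ = -27.1° (west) — does not cross 180°.
Leg 5: -98.0° → -132.4°, shortest Δλ = -34.4° (west) — does not cross 180°.
Total crossings: 0.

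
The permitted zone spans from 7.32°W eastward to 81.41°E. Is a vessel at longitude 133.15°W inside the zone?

Band width going east from -7.32° to +81.41°: ((81.41 − -7.32) mod 360) = 88.73°.
Offset of -133.15° east of the west edge: ((-133.15 − -7.32) mod 360) = 234.17°.
234.17° > 88.73° ⇒ outside.

No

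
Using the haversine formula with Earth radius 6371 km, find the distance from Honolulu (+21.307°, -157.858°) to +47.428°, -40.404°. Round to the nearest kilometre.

Δλ = -40.404 − -157.858 = 117.454°.
Δφ = 47.428 − 21.307 = 26.121°.
a = sin²(Δφ/2) + cos φ₁ · cos φ₂ · sin²(Δλ/2) = 0.511494.
c = 2·atan2(√a, √(1−a)) = 1.59379 rad → d = 6371·c ≈ 10154.01 km.

10154 km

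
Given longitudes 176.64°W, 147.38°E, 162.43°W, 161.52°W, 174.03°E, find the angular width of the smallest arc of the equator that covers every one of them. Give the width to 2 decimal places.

Sort the longitudes: -176.64°, -162.43°, -161.52°, +147.38°, +174.03°.
Eastward gaps between consecutive values (wrapping around): 14.21°, 0.91°, 308.90°, 26.65°, 9.33°.
Largest gap = 308.90° ⇒ minimal covering band is its complement: 360° − 308.90° = 51.10°.
Band runs from +147.38° eastward to -161.52°, crossing the antimeridian.

51.10°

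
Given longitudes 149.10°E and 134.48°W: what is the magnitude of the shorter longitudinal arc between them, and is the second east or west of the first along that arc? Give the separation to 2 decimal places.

Raw difference: -134.48 − 149.10 = -283.58°.
Normalise into (−180°, 180°]: -283.58° + 360° = 76.42°.
Positive ⇒ the second point lies to the east; separation 76.42°.

76.42° east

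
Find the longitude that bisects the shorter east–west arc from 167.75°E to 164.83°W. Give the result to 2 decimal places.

Signed shortest Δλ from +167.75° to -164.83° is +27.42°.
Midpoint longitude = +167.75° + (+27.42°)/2 = +167.75° + 13.71° = +181.46°.
Normalise into (−180°, 180°]: -178.54°.
(The naïve average (+167.75 + -164.83)/2 = 1.46° is on the wrong side of the globe.)

178.54°W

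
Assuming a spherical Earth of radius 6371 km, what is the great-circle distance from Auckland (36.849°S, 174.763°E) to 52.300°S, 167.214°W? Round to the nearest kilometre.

2221 km

Δλ = -167.214 − 174.763 = -341.977°; wrapped into (−180°, 180°]: 18.023°.
Δφ = -52.300 − -36.849 = -15.451°.
a = sin²(Δφ/2) + cos φ₁ · cos φ₂ · sin²(Δλ/2) = 0.030076.
c = 2·atan2(√a, √(1−a)) = 0.34861 rad → d = 6371·c ≈ 2221.02 km.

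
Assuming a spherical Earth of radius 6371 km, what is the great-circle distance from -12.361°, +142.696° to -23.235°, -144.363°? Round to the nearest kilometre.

7745 km

Δλ = -144.363 − 142.696 = -287.059°; wrapped into (−180°, 180°]: 72.941°.
Δφ = -23.235 − -12.361 = -10.874°.
a = sin²(Δφ/2) + cos φ₁ · cos φ₂ · sin²(Δλ/2) = 0.326117.
c = 2·atan2(√a, √(1−a)) = 1.21561 rad → d = 6371·c ≈ 7744.64 km.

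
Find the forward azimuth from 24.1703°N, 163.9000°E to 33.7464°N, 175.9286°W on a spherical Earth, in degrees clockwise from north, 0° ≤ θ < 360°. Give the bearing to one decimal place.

56.9°

Δλ = -175.9286 − 163.9000 = -339.8286°; wrapped into (−180°, 180°]: 20.1714°.
θ = atan2( sin Δλ · cos φ₂ , cos φ₁ · sin φ₂ − sin φ₁ · cos φ₂ · cos Δλ )
  = atan2(0.28673, 0.18724) = 56.855° → normalised to [0°, 360°): 56.855°.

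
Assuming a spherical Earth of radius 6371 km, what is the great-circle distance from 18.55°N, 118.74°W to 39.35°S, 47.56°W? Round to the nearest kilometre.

Δλ = -47.56 − -118.74 = 71.18°.
Δφ = -39.35 − 18.55 = -57.90°.
a = sin²(Δφ/2) + cos φ₁ · cos φ₂ · sin²(Δλ/2) = 0.482607.
c = 2·atan2(√a, √(1−a)) = 1.53600 rad → d = 6371·c ≈ 9785.88 km.

9786 km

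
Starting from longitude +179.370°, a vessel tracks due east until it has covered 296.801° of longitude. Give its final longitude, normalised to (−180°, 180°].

+116.171°

Start at +179.370°; shift +296.801° → +476.171°.
+476.171° lies outside (−180°, 180°]; subtract 360° → +116.171°.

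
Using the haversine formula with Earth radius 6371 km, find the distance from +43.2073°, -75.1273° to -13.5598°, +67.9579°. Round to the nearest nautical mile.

Δλ = 67.9579 − -75.1273 = 143.0852°.
Δφ = -13.5598 − 43.2073 = -56.7671°.
a = sin²(Δφ/2) + cos φ₁ · cos φ₂ · sin²(Δλ/2) = 0.863519.
c = 2·atan2(√a, √(1−a)) = 2.38480 rad → d = 6371·c ≈ 15193.53 km ≈ 8203.85 nmi.

8204 nmi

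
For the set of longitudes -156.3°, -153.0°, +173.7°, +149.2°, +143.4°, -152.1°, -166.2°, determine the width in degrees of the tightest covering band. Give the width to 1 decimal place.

Sort the longitudes: -166.2°, -156.3°, -153.0°, -152.1°, +143.4°, +149.2°, +173.7°.
Eastward gaps between consecutive values (wrapping around): 9.9°, 3.3°, 0.9°, 295.5°, 5.8°, 24.5°, 20.1°.
Largest gap = 295.5° ⇒ minimal covering band is its complement: 360° − 295.5° = 64.5°.
Band runs from +143.4° eastward to -152.1°, crossing the antimeridian.

64.5°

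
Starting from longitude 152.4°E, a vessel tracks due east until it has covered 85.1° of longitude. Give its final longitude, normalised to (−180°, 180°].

122.5°W

Start at +152.4°; shift +85.1° → +237.5°.
+237.5° lies outside (−180°, 180°]; subtract 360° → -122.5°.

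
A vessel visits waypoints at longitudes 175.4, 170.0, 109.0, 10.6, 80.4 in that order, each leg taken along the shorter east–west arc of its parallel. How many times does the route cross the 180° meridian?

Leg 1: +175.4° → +170.0°, shortest Δλ = -5.4° (west) — does not cross 180°.
Leg 2: +170.0° → +109.0°, shortest Δλ = -61.0° (west) — does not cross 180°.
Leg 3: +109.0° → +10.6°, shortest Δλ = -98.4° (west) — does not cross 180°.
Leg 4: +10.6° → +80.4°, shortest Δλ = 69.8° (east) — does not cross 180°.
Total crossings: 0.

0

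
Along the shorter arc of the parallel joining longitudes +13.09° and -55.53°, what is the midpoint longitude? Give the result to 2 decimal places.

Signed shortest Δλ from +13.09° to -55.53° is -68.62°.
Midpoint longitude = +13.09° + (-68.62°)/2 = +13.09° − 34.31° = -21.22°.

-21.22°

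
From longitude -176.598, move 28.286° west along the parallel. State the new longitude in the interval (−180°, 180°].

+155.116°

Start at -176.598°; shift −28.286° → -204.884°.
-204.884° lies outside (−180°, 180°]; add 360° → +155.116°.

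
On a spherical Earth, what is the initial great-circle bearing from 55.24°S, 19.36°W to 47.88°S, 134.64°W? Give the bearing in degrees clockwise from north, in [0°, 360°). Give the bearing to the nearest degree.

223°

Δλ = -134.64 − -19.36 = -115.28°.
θ = atan2( sin Δλ · cos φ₂ , cos φ₁ · sin φ₂ − sin φ₁ · cos φ₂ · cos Δλ )
  = atan2(-0.60646, -0.65820) = -137.343° → normalised to [0°, 360°): 222.657°.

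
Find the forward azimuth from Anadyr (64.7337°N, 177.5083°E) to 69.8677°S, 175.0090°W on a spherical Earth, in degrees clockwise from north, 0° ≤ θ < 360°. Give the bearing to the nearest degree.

Δλ = -175.0090 − 177.5083 = -352.5173°; wrapped into (−180°, 180°]: 7.4827°.
θ = atan2( sin Δλ · cos φ₂ , cos φ₁ · sin φ₂ − sin φ₁ · cos φ₂ · cos Δλ )
  = atan2(0.04482, -0.70936) = 176.384° → normalised to [0°, 360°): 176.384°.

176°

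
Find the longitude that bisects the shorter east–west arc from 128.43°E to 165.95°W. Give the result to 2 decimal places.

Signed shortest Δλ from +128.43° to -165.95° is +65.62°.
Midpoint longitude = +128.43° + (+65.62°)/2 = +128.43° + 32.81° = +161.24°.
(The naïve average (+128.43 + -165.95)/2 = -18.76° is on the wrong side of the globe.)

161.24°E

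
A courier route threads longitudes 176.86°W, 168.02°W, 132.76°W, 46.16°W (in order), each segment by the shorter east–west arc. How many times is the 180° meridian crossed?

Leg 1: -176.86° → -168.02°, shortest Δλ = 8.84° (east) — does not cross 180°.
Leg 2: -168.02° → -132.76°, shortest Δλ = 35.26° (east) — does not cross 180°.
Leg 3: -132.76° → -46.16°, shortest Δλ = 86.6° (east) — does not cross 180°.
Total crossings: 0.

0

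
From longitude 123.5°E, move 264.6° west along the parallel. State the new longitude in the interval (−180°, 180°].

141.1°W

Start at +123.5°; shift −264.6° → -141.1°.
-141.1° already lies in (−180°, 180°].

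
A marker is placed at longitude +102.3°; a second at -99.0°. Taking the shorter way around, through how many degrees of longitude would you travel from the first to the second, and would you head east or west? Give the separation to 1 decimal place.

158.7° east

Raw difference: -99.0 − 102.3 = -201.3°.
Normalise into (−180°, 180°]: -201.3° + 360° = 158.7°.
Positive ⇒ the second point lies to the east; separation 158.7°.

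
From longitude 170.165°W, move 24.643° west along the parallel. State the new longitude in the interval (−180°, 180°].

165.192°E

Start at -170.165°; shift −24.643° → -194.808°.
-194.808° lies outside (−180°, 180°]; add 360° → +165.192°.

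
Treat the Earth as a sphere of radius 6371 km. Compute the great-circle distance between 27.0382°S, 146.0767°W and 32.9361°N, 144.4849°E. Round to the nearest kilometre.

Δλ = 144.4849 − -146.0767 = 290.5616°; wrapped into (−180°, 180°]: -69.4384°.
Δφ = 32.9361 − -27.0382 = 59.9743°.
a = sin²(Δφ/2) + cos φ₁ · cos φ₂ · sin²(Δλ/2) = 0.492305.
c = 2·atan2(√a, √(1−a)) = 1.55541 rad → d = 6371·c ≈ 9909.49 km.

9909 km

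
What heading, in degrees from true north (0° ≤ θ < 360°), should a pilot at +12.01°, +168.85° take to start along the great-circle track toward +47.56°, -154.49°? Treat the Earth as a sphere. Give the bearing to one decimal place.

Δλ = -154.49 − 168.85 = -323.34°; wrapped into (−180°, 180°]: 36.66°.
θ = atan2( sin Δλ · cos φ₂ , cos φ₁ · sin φ₂ − sin φ₁ · cos φ₂ · cos Δλ )
  = atan2(0.40291, 0.60919) = 33.480° → normalised to [0°, 360°): 33.480°.

33.5°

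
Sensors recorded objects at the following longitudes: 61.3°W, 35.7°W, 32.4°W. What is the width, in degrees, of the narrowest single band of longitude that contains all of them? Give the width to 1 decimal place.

Sort the longitudes: -61.3°, -35.7°, -32.4°.
Eastward gaps between consecutive values (wrapping around): 25.6°, 3.3°, 331.1°.
Largest gap = 331.1° ⇒ minimal covering band is its complement: 360° − 331.1° = 28.9°.
Band runs from -61.3° eastward to -32.4°.

28.9°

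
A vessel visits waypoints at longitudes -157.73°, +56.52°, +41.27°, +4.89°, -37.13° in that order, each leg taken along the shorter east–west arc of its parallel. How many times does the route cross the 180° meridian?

Leg 1: -157.73° → +56.52°, shortest Δλ = -145.75° (west) — crosses 180°.
Leg 2: +56.52° → +41.27°, shortest Δλ = -15.25° (west) — does not cross 180°.
Leg 3: +41.27° → +4.89°, shortest Δλ = -36.38° (west) — does not cross 180°.
Leg 4: +4.89° → -37.13°, shortest Δλ = -42.02° (west) — does not cross 180°.
Total crossings: 1.

1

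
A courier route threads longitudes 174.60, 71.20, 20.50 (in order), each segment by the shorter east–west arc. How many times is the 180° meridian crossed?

0

Leg 1: +174.60° → +71.20°, shortest Δλ = -103.4° (west) — does not cross 180°.
Leg 2: +71.20° → +20.50°, shortest Δλ = -50.7° (west) — does not cross 180°.
Total crossings: 0.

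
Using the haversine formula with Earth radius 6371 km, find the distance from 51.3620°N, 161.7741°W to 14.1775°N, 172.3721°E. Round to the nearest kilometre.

Δλ = 172.3721 − -161.7741 = 334.1462°; wrapped into (−180°, 180°]: -25.8538°.
Δφ = 14.1775 − 51.3620 = -37.1845°.
a = sin²(Δφ/2) + cos φ₁ · cos φ₂ · sin²(Δλ/2) = 0.131950.
c = 2·atan2(√a, √(1−a)) = 0.74350 rad → d = 6371·c ≈ 4736.87 km.

4737 km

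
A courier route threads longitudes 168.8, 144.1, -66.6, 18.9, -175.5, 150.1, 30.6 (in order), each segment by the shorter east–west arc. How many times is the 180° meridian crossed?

Leg 1: +168.8° → +144.1°, shortest Δλ = -24.7° (west) — does not cross 180°.
Leg 2: +144.1° → -66.6°, shortest Δλ = 149.3° (east) — crosses 180°.
Leg 3: -66.6° → +18.9°, shortest Δλ = 85.5° (east) — does not cross 180°.
Leg 4: +18.9° → -175.5°, shortest Δλ = 165.6° (east) — crosses 180°.
Leg 5: -175.5° → +150.1°, shortest Δλ = -34.4° (west) — crosses 180°.
Leg 6: +150.1° → +30.6°, shortest Δλ = -119.5° (west) — does not cross 180°.
Total crossings: 3.

3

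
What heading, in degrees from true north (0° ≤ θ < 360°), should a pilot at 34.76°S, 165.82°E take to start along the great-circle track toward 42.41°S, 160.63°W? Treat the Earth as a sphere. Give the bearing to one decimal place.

116.5°

Δλ = -160.63 − 165.82 = -326.45°; wrapped into (−180°, 180°]: 33.55°.
θ = atan2( sin Δλ · cos φ₂ , cos φ₁ · sin φ₂ − sin φ₁ · cos φ₂ · cos Δλ )
  = atan2(0.40805, -0.20325) = 116.478° → normalised to [0°, 360°): 116.478°.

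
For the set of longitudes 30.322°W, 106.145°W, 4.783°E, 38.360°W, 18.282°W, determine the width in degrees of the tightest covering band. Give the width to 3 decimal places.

Sort the longitudes: -106.145°, -38.360°, -30.322°, -18.282°, +4.783°.
Eastward gaps between consecutive values (wrapping around): 67.785°, 8.038°, 12.040°, 23.065°, 249.072°.
Largest gap = 249.072° ⇒ minimal covering band is its complement: 360° − 249.072° = 110.928°.
Band runs from -106.145° eastward to +4.783°.

110.928°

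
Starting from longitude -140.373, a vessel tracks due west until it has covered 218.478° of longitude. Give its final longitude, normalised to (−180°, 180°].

Start at -140.373°; shift −218.478° → -358.851°.
-358.851° lies outside (−180°, 180°]; add 360° → +1.149°.

+1.149°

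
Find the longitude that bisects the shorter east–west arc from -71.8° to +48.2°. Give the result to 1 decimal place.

-11.8°

Signed shortest Δλ from -71.8° to +48.2° is +120.0°.
Midpoint longitude = -71.8° + (+120.0°)/2 = -71.8° + 60.0° = -11.8°.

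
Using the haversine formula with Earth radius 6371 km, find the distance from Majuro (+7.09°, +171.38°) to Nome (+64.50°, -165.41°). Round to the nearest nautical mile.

3586 nmi

Δλ = -165.41 − 171.38 = -336.79°; wrapped into (−180°, 180°]: 23.21°.
Δφ = 64.50 − 7.09 = 57.41°.
a = sin²(Δφ/2) + cos φ₁ · cos φ₂ · sin²(Δλ/2) = 0.247976.
c = 2·atan2(√a, √(1−a)) = 1.04252 rad → d = 6371·c ≈ 6641.88 km ≈ 3586.33 nmi.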